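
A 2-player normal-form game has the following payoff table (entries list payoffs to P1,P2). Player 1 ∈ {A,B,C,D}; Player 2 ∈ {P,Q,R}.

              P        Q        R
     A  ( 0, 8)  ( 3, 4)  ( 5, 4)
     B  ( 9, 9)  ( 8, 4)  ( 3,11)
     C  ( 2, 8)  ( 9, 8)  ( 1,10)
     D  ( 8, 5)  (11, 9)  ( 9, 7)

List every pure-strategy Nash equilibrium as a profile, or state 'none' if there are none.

(A,P): not NE [P1→B gives 9>0]
(A,Q): not NE [P1→D gives 11>3; P2→P gives 8>4]
(A,R): not NE [P1→D gives 9>5; P2→P gives 8>4]
(B,P): not NE [P2→R gives 11>9]
(B,Q): not NE [P1→D gives 11>8; P2→R gives 11>4]
(B,R): not NE [P1→D gives 9>3]
(C,P): not NE [P1→B gives 9>2; P2→R gives 10>8]
(C,Q): not NE [P1→D gives 11>9; P2→R gives 10>8]
(C,R): not NE [P1→D gives 9>1]
(D,P): not NE [P1→B gives 9>8; P2→Q gives 9>5]
(D,Q): NE
(D,R): not NE [P2→Q gives 9>7]

NE set: (D,Q)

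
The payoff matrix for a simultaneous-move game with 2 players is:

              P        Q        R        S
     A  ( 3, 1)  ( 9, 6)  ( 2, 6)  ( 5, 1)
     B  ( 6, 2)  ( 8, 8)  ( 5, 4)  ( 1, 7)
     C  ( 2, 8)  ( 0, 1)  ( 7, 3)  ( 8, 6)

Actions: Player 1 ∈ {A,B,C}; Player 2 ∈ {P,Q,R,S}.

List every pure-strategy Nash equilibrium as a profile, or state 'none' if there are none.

(A,P): not NE [P1→B gives 6>3; P2→R gives 6>1]
(A,Q): NE
(A,R): not NE [P1→C gives 7>2]
(A,S): not NE [P1→C gives 8>5; P2→R gives 6>1]
(B,P): not NE [P2→Q gives 8>2]
(B,Q): not NE [P1→A gives 9>8]
(B,R): not NE [P1→C gives 7>5; P2→Q gives 8>4]
(B,S): not NE [P1→C gives 8>1; P2→Q gives 8>7]
(C,P): not NE [P1→B gives 6>2]
(C,Q): not NE [P1→A gives 9>0; P2→P gives 8>1]
(C,R): not NE [P2→P gives 8>3]
(C,S): not NE [P2→P gives 8>6]

PSNE = {(A,Q)}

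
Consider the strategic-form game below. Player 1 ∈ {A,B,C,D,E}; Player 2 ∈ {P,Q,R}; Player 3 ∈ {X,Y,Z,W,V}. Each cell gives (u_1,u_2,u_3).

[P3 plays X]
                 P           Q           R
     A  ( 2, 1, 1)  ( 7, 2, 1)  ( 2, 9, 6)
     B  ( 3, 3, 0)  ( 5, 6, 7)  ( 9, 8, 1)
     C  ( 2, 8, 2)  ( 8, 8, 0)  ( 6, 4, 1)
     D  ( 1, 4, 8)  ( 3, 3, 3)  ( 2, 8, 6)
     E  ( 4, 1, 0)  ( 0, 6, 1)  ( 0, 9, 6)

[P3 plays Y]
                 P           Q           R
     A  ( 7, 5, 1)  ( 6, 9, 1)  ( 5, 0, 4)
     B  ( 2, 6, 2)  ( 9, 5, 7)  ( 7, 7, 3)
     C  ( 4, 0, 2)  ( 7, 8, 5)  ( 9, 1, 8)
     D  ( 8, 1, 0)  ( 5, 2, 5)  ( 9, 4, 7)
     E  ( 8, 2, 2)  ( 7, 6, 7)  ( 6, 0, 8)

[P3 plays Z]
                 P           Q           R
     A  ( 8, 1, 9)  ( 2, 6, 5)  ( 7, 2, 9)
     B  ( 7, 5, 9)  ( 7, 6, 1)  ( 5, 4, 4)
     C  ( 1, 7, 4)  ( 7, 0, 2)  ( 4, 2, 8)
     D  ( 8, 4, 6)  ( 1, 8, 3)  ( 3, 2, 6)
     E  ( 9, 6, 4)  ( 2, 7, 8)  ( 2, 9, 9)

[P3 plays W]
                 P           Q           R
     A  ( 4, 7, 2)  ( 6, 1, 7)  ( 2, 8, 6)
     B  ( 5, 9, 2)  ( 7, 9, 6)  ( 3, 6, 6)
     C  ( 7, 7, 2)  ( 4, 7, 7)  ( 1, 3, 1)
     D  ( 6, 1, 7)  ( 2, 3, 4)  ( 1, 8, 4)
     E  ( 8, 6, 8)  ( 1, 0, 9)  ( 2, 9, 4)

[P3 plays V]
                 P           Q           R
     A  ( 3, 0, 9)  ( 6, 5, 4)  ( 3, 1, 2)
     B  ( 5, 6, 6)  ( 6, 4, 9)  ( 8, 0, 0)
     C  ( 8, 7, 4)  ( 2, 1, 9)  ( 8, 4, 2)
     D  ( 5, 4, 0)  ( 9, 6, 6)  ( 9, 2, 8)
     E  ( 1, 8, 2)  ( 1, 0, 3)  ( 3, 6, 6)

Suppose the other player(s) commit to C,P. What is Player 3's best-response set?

argmax u_3 = {Z,V}

u_3(X vs C,P) = 2
u_3(Y vs C,P) = 2
u_3(Z vs C,P) = 4
u_3(W vs C,P) = 2
u_3(V vs C,P) = 4
max payoff 4 at {Z,V}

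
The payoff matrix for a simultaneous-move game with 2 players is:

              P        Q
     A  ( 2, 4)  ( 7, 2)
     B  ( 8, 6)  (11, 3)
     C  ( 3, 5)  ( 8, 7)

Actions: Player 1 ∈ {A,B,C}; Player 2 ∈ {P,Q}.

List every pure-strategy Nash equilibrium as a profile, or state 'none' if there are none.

Nash profiles: (B,P)

(A,P): not NE [P1→B gives 8>2]
(A,Q): not NE [P1→B gives 11>7; P2→P gives 4>2]
(B,P): NE
(B,Q): not NE [P2→P gives 6>3]
(C,P): not NE [P1→B gives 8>3; P2→Q gives 7>5]
(C,Q): not NE [P1→B gives 11>8]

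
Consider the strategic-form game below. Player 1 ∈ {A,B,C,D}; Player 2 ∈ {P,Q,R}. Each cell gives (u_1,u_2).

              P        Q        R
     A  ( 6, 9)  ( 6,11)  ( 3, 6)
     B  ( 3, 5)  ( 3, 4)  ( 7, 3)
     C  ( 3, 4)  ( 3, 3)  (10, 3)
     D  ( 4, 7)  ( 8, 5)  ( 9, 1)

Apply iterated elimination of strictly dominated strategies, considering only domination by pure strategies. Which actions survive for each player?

P1 drop B (D beats it: P:4>3 Q:8>3 R:9>7)
P2 drop R (P beats it: A:9>6 C:4>3 D:7>1)
P1 drop C (A beats it: P:6>3 Q:6>3)
P1→{A,D} P2→{P,Q}

IESDS → P1:{A,D} P2:{P,Q}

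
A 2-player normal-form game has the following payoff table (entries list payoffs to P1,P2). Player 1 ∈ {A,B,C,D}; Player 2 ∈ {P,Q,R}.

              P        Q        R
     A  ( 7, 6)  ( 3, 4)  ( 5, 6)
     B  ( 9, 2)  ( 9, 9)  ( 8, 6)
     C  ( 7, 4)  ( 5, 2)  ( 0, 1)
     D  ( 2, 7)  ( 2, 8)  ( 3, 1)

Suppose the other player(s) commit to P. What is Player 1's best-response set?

u_1(A vs P) = 7
u_1(B vs P) = 9
u_1(C vs P) = 7
u_1(D vs P) = 2
max payoff 9 at {B}

P1 best: {B}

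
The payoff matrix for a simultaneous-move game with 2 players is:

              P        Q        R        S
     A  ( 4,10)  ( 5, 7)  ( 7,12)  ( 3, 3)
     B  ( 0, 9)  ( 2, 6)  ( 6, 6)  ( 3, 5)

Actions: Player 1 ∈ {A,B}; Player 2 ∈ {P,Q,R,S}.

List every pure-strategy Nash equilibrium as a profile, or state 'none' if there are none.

(A,P): not NE [P2→R gives 12>10]
(A,Q): not NE [P2→R gives 12>7]
(A,R): NE
(A,S): not NE [P2→R gives 12>3]
(B,P): not NE [P1→A gives 4>0]
(B,Q): not NE [P1→A gives 5>2; P2→P gives 9>6]
(B,R): not NE [P1→A gives 7>6; P2→P gives 9>6]
(B,S): not NE [P2→P gives 9>5]

Nash profiles: (A,R)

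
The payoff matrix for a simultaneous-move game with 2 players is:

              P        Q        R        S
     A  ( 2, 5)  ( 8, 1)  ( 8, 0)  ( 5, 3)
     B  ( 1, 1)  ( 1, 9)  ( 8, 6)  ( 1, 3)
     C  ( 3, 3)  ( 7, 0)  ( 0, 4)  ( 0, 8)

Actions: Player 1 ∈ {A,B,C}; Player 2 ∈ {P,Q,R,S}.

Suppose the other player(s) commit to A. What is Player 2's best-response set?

u_2(P vs A) = 5
u_2(Q vs A) = 1
u_2(R vs A) = 0
u_2(S vs A) = 3
max payoff 5 at {P}

argmax u_2 = {P}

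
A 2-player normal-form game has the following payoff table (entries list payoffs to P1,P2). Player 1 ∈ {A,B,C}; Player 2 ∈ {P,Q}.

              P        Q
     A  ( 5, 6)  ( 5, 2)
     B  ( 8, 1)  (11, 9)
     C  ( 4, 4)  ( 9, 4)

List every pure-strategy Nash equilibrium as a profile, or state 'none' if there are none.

NE set: (B,Q)

(A,P): not NE [P1→B gives 8>5]
(A,Q): not NE [P1→B gives 11>5; P2→P gives 6>2]
(B,P): not NE [P2→Q gives 9>1]
(B,Q): NE
(C,P): not NE [P1→B gives 8>4]
(C,Q): not NE [P1→B gives 11>9]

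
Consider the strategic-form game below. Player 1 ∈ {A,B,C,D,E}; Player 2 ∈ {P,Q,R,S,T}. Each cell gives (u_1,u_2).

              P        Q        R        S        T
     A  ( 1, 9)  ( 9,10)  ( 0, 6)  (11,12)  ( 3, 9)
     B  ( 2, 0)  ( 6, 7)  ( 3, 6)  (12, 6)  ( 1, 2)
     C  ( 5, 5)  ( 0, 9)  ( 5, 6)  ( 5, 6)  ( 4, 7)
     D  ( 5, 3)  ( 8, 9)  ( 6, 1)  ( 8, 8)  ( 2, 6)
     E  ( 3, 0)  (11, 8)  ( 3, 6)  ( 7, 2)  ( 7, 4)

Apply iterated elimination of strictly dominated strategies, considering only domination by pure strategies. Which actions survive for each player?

P2 drop P (Q beats it: A:10>9 B:7>0 C:9>5 D:9>3 E:8>0)
P2 drop R (Q beats it: A:10>6 B:7>6 C:9>6 D:9>1 E:8>6)
P1 drop C (E beats it: Q:11>0 S:7>5 T:7>4)
P1 drop D (A beats it: Q:9>8 S:11>8 T:3>2)
P2 drop T (Q beats it: A:10>9 B:7>2 E:8>4)
P1→{A,B,E} P2→{Q,S}

Remaining: P1:{A,B,E} P2:{Q,S}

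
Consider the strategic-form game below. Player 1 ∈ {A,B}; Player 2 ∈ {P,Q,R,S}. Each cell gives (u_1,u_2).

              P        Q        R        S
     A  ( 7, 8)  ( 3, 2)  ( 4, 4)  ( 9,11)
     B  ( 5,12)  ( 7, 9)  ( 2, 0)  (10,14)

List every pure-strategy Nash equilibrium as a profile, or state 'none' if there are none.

(A,P): not NE [P2→S gives 11>8]
(A,Q): not NE [P1→B gives 7>3; P2→S gives 11>2]
(A,R): not NE [P2→S gives 11>4]
(A,S): not NE [P1→B gives 10>9]
(B,P): not NE [P1→A gives 7>5; P2→S gives 14>12]
(B,Q): not NE [P2→S gives 14>9]
(B,R): not NE [P1→A gives 4>2; P2→S gives 14>0]
(B,S): NE

Nash profiles: (B,S)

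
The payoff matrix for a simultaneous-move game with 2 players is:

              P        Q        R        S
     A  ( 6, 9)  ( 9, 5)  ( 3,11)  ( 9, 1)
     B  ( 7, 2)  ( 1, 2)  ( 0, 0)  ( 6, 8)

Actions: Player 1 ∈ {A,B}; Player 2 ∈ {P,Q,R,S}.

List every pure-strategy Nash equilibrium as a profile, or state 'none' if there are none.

(A,P): not NE [P1→B gives 7>6; P2→R gives 11>9]
(A,Q): not NE [P2→R gives 11>5]
(A,R): NE
(A,S): not NE [P2→R gives 11>1]
(B,P): not NE [P2→S gives 8>2]
(B,Q): not NE [P1→A gives 9>1; P2→S gives 8>2]
(B,R): not NE [P1→A gives 3>0; P2→S gives 8>0]
(B,S): not NE [P1→A gives 9>6]

NE set: (A,R)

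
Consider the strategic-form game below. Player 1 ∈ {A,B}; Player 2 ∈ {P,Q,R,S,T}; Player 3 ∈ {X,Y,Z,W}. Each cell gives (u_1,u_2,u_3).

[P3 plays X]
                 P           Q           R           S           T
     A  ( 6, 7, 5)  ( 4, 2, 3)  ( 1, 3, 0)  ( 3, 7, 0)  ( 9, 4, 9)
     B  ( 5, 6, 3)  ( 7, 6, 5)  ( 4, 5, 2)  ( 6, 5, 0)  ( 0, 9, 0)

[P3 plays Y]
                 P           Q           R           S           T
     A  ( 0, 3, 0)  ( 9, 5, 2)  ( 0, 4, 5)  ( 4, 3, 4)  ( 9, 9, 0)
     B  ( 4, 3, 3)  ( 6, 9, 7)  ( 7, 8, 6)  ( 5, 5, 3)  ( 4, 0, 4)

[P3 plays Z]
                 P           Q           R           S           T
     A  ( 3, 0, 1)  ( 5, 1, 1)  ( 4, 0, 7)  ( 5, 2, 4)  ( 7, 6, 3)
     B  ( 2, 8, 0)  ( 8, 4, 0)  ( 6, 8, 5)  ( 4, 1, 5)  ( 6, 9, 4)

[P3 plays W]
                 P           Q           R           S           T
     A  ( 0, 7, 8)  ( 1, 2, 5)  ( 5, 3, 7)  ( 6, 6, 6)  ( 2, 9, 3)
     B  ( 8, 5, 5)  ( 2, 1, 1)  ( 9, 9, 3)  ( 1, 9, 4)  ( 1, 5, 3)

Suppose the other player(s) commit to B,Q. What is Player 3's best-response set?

argmax u_3 = {Y}

u_3(X vs B,Q) = 5
u_3(Y vs B,Q) = 7
u_3(Z vs B,Q) = 0
u_3(W vs B,Q) = 1
max payoff 7 at {Y}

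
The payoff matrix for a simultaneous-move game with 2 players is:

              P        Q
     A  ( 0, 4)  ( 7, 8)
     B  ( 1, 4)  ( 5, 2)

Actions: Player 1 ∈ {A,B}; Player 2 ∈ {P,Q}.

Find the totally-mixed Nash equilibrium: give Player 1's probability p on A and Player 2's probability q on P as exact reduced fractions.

P1 indiff ⇒ q·0+(1-q)·7 = q·1+(1-q)·5 ⇒ q(-1) = (1-q)(-2) ⇒ q = 2/3
P2 indiff ⇒ p·4+(1-p)·4 = p·8+(1-p)·2 ⇒ p(-4) = (1-p)(-2) ⇒ p = 1/3

P1 mixes 1/3 on A; P2 mixes 2/3 on P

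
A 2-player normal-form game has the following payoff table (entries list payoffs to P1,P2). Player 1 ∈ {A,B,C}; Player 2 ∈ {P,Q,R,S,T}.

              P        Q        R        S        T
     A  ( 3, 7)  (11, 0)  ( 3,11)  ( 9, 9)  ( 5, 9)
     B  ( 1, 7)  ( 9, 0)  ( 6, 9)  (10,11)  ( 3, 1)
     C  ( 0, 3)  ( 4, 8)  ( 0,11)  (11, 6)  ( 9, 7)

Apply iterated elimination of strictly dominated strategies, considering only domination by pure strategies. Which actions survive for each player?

Remaining: P1:{B,C} P2:{R,S}

P2 drop P (R beats it: A:11>7 B:9>7 C:11>3)
P2 drop Q (R beats it: A:11>0 B:9>0 C:11>8)
P2 drop T (R beats it: A:11>9 B:9>1 C:11>7)
P1 drop A (B beats it: R:6>3 S:10>9)
P1→{B,C} P2→{R,S}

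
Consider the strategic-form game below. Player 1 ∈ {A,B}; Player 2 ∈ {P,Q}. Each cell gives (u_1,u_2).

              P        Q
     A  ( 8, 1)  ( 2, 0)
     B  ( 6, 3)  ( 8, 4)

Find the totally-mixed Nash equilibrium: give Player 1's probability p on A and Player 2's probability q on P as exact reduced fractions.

p=1/2, q=3/4

P1 indiff ⇒ q·8+(1-q)·2 = q·6+(1-q)·8 ⇒ q(2) = (1-q)(6) ⇒ q = 3/4
P2 indiff ⇒ p·1+(1-p)·3 = p·0+(1-p)·4 ⇒ p(1) = (1-p)(1) ⇒ p = 1/2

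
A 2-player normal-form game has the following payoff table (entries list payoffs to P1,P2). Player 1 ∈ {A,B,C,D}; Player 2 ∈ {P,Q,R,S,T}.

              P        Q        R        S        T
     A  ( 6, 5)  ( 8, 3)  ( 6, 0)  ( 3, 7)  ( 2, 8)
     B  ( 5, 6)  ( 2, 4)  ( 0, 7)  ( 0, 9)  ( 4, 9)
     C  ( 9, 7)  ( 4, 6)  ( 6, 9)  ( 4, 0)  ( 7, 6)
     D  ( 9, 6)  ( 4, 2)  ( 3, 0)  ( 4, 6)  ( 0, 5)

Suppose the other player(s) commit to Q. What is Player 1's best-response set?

argmax u_1 = {A}

u_1(A vs Q) = 8
u_1(B vs Q) = 2
u_1(C vs Q) = 4
u_1(D vs Q) = 4
max payoff 8 at {A}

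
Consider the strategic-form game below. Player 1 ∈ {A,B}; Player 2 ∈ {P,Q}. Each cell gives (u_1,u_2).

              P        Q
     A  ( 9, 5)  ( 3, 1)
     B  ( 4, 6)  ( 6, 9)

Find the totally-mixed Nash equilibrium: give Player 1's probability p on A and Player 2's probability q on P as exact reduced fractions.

P1 mixes 3/7 on A; P2 mixes 3/8 on P

P1 indiff ⇒ q·9+(1-q)·3 = q·4+(1-q)·6 ⇒ q(5) = (1-q)(3) ⇒ q = 3/8
P2 indiff ⇒ p·5+(1-p)·6 = p·1+(1-p)·9 ⇒ p(4) = (1-p)(3) ⇒ p = 3/7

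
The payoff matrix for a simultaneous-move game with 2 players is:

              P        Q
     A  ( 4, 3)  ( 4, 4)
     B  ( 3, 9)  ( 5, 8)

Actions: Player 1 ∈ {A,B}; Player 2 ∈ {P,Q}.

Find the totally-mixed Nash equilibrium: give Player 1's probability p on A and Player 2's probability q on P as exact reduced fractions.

p=1/2, q=1/2

P1 indiff ⇒ q·4+(1-q)·4 = q·3+(1-q)·5 ⇒ q(1) = (1-q)(1) ⇒ q = 1/2
P2 indiff ⇒ p·3+(1-p)·9 = p·4+(1-p)·8 ⇒ p(-1) = (1-p)(-1) ⇒ p = 1/2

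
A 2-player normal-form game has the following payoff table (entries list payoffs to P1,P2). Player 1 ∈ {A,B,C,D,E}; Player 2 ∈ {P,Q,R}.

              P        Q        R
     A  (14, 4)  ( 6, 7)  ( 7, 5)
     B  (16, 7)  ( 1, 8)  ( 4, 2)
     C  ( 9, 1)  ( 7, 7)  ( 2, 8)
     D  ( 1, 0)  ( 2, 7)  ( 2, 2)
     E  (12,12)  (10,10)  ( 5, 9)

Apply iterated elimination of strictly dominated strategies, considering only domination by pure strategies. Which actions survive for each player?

P1 drop C (E beats it: P:12>9 Q:10>7 R:5>2)
P1 drop D (A beats it: P:14>1 Q:6>2 R:7>2)
P2 drop R (Q beats it: A:7>5 B:8>2 E:10>9)
P1→{A,B,E} P2→{P,Q}

Survivors P1:{A,B,E} P2:{P,Q}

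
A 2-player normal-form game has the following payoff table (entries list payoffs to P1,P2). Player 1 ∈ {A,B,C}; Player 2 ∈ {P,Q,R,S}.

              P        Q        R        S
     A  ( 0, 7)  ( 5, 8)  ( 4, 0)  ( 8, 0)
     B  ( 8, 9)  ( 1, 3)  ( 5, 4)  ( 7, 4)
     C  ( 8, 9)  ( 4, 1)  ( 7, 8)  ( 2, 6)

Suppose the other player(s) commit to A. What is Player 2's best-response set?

P2 best: {Q}

u_2(P vs A) = 7
u_2(Q vs A) = 8
u_2(R vs A) = 0
u_2(S vs A) = 0
max payoff 8 at {Q}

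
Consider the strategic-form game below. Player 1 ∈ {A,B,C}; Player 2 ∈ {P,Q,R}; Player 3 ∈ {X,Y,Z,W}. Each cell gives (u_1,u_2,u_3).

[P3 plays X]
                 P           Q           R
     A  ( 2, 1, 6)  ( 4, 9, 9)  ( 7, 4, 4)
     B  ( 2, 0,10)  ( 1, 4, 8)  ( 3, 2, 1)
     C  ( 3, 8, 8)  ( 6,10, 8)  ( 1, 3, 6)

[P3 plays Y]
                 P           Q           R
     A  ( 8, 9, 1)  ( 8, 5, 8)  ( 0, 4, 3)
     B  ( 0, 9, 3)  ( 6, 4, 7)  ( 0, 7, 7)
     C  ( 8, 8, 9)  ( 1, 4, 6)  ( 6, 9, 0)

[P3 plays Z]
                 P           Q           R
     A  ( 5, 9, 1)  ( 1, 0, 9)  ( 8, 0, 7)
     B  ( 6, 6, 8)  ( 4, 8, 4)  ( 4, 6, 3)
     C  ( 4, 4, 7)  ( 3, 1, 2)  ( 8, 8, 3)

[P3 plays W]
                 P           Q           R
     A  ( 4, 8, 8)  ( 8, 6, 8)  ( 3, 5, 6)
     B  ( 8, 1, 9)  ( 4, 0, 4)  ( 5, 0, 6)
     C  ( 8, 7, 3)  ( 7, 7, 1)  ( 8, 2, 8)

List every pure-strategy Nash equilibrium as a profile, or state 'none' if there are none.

Nash profiles: (C,Q,X)

(A,P,X): not NE [P1→C gives 3>2; P2→Q gives 9>1; P3→W gives 8>6]
(A,P,Y): not NE [P3→W gives 8>1]
(A,P,Z): not NE [P1→B gives 6>5; P3→W gives 8>1]
(A,P,W): not NE [P1→C gives 8>4]
(A,Q,X): not NE [P1→C gives 6>4]
(A,Q,Y): not NE [P2→P gives 9>5; P3→Z gives 9>8]
(A,Q,Z): not NE [P1→B gives 4>1; P2→P gives 9>0]
(A,Q,W): not NE [P2→P gives 8>6; P3→Z gives 9>8]
(A,R,X): not NE [P2→Q gives 9>4; P3→Z gives 7>4]
(A,R,Y): not NE [P1→C gives 6>0; P2→P gives 9>4; P3→Z gives 7>3]
(A,R,Z): not NE [P2→P gives 9>0]
(A,R,W): not NE [P1→C gives 8>3; P2→P gives 8>5; P3→Z gives 7>6]
(B,P,X): not NE [P1→C gives 3>2; P2→Q gives 4>0]
(B,P,Y): not NE [P1→C gives 8>0; P3→X gives 10>3]
(B,P,Z): not NE [P2→Q gives 8>6; P3→X gives 10>8]
(B,P,W): not NE [P3→X gives 10>9]
(B,Q,X): not NE [P1→C gives 6>1]
(B,Q,Y): not NE [P1→A gives 8>6; P2→P gives 9>4; P3→X gives 8>7]
(B,Q,Z): not NE [P3→X gives 8>4]
(B,Q,W): not NE [P1→A gives 8>4; P2→P gives 1>0; P3→X gives 8>4]
(B,R,X): not NE [P1→A gives 7>3; P2→Q gives 4>2; P3→Y gives 7>1]
(B,R,Y): not NE [P1→C gives 6>0; P2→P gives 9>7]
(B,R,Z): not NE [P1→C gives 8>4; P2→Q gives 8>6; P3→Y gives 7>3]
(B,R,W): not NE [P1→C gives 8>5; P2→P gives 1>0; P3→Y gives 7>6]
(C,P,X): not NE [P2→Q gives 10>8; P3→Y gives 9>8]
(C,P,Y): not NE [P2→R gives 9>8]
(C,P,Z): not NE [P1→B gives 6>4; P2→R gives 8>4; P3→Y gives 9>7]
(C,P,W): not NE [P3→Y gives 9>3]
(C,Q,X): NE
(C,Q,Y): not NE [P1→A gives 8>1; P2→R gives 9>4; P3→X gives 8>6]
(C,Q,Z): not NE [P1→B gives 4>3; P2→R gives 8>1; P3→X gives 8>2]
(C,Q,W): not NE [P1→A gives 8>7; P3→X gives 8>1]
(C,R,X): not NE [P1→A gives 7>1; P2→Q gives 10>3; P3→W gives 8>6]
(C,R,Y): not NE [P3→W gives 8>0]
(C,R,Z): not NE [P3→W gives 8>3]
(C,R,W): not NE [P2→Q gives 7>2]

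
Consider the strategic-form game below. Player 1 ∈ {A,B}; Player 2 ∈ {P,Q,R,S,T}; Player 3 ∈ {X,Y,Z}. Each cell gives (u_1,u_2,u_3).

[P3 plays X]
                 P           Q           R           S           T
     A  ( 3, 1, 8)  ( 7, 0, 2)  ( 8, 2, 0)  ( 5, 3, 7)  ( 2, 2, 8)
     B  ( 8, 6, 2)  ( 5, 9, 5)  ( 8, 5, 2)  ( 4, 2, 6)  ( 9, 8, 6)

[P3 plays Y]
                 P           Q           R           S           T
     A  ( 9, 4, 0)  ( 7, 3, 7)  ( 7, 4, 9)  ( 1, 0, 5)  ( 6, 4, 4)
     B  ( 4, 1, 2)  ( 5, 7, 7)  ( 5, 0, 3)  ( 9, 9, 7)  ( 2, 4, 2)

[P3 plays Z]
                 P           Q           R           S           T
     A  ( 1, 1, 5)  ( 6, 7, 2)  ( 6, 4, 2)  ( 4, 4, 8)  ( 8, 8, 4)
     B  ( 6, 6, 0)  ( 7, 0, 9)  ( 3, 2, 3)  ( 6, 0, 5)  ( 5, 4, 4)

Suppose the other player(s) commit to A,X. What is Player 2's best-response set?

u_2(P vs A,X) = 1
u_2(Q vs A,X) = 0
u_2(R vs A,X) = 2
u_2(S vs A,X) = 3
u_2(T vs A,X) = 2
max payoff 3 at {S}

argmax u_2 = {S}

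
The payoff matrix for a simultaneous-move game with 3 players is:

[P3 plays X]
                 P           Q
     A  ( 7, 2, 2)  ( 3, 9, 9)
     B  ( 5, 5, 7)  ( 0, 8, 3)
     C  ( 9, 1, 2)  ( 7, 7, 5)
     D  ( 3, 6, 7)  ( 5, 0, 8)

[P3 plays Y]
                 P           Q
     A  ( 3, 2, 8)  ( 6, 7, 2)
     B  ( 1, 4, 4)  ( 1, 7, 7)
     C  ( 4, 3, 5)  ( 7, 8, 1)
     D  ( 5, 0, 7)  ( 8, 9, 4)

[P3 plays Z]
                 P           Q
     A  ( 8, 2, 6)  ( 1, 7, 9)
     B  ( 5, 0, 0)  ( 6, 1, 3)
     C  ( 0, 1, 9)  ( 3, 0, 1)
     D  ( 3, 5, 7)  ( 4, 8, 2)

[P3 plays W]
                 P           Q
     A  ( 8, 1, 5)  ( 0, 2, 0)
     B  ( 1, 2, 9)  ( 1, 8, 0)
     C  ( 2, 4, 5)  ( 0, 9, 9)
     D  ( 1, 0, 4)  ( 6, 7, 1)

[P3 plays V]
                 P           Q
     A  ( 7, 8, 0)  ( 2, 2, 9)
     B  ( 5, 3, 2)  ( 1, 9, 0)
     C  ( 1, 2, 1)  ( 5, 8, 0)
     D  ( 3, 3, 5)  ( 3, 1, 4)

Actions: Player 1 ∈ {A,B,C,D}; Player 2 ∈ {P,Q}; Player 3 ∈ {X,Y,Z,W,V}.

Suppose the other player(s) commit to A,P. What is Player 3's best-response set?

argmax u_3 = {Y}

u_3(X vs A,P) = 2
u_3(Y vs A,P) = 8
u_3(Z vs A,P) = 6
u_3(W vs A,P) = 5
u_3(V vs A,P) = 0
max payoff 8 at {Y}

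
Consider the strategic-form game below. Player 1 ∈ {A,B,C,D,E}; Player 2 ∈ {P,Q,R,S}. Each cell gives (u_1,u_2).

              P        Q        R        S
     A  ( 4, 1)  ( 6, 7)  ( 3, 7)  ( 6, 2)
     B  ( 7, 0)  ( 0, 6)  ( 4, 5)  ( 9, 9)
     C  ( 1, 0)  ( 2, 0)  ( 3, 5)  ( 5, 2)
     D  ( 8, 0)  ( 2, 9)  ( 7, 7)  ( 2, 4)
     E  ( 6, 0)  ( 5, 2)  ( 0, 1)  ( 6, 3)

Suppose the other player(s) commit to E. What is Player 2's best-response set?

u_2(P vs E) = 0
u_2(Q vs E) = 2
u_2(R vs E) = 1
u_2(S vs E) = 3
max payoff 3 at {S}

BR_2 = {S}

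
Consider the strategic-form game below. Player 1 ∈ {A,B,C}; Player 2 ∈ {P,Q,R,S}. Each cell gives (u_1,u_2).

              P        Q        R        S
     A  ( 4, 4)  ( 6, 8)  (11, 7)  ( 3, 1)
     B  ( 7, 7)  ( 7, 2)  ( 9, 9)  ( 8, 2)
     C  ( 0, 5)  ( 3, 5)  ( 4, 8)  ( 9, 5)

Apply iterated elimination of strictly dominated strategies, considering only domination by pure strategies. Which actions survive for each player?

Survivors P1:{A,B} P2:{Q,R}

P2 drop P (R beats it: A:7>4 B:9>7 C:8>5)
P2 drop S (R beats it: A:7>1 B:9>2 C:8>5)
P1 drop C (A beats it: Q:6>3 R:11>4)
P1→{A,B} P2→{Q,R}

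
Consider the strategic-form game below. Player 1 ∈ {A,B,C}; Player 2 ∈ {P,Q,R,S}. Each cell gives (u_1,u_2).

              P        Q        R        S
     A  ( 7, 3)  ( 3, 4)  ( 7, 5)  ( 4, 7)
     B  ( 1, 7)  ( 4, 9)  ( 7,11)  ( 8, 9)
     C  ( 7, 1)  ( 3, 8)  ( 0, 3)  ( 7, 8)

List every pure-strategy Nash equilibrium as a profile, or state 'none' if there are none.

(A,P): not NE [P2→S gives 7>3]
(A,Q): not NE [P1→B gives 4>3; P2→S gives 7>4]
(A,R): not NE [P2→S gives 7>5]
(A,S): not NE [P1→B gives 8>4]
(B,P): not NE [P1→C gives 7>1; P2→R gives 11>7]
(B,Q): not NE [P2→R gives 11>9]
(B,R): NE
(B,S): not NE [P2→R gives 11>9]
(C,P): not NE [P2→S gives 8>1]
(C,Q): not NE [P1→B gives 4>3]
(C,R): not NE [P1→B gives 7>0; P2→S gives 8>3]
(C,S): not NE [P1→B gives 8>7]

PSNE = {(B,R)}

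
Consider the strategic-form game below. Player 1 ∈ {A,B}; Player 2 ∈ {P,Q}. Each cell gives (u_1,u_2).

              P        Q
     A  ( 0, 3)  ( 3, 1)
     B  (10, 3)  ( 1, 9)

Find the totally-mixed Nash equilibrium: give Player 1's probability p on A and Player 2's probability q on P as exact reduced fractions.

(p,q) = (3/4, 1/6)

P1 indiff ⇒ q·0+(1-q)·3 = q·10+(1-q)·1 ⇒ q(-10) = (1-q)(-2) ⇒ q = 1/6
P2 indiff ⇒ p·3+(1-p)·3 = p·1+(1-p)·9 ⇒ p(2) = (1-p)(6) ⇒ p = 3/4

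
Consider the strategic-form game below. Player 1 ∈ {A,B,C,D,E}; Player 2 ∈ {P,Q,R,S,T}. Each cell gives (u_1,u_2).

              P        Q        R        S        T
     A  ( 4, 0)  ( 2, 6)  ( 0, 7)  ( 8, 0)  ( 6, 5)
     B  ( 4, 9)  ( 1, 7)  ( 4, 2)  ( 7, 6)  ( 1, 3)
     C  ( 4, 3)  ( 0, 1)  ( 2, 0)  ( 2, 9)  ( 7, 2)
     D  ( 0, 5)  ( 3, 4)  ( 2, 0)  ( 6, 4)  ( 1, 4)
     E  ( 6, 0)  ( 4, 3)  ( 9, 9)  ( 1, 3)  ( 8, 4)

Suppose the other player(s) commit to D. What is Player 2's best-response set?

u_2(P vs D) = 5
u_2(Q vs D) = 4
u_2(R vs D) = 0
u_2(S vs D) = 4
u_2(T vs D) = 4
max payoff 5 at {P}

argmax u_2 = {P}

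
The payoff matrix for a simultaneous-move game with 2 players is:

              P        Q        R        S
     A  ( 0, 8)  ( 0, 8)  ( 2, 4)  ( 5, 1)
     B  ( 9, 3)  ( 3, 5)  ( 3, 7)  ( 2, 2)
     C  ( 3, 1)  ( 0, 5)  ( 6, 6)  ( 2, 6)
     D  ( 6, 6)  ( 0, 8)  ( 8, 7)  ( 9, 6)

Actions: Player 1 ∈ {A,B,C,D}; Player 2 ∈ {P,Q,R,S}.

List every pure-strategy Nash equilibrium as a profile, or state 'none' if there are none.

PSNE: ∅

(A,P): not NE [P1→B gives 9>0]
(A,Q): not NE [P1→B gives 3>0]
(A,R): not NE [P1→D gives 8>2; P2→Q gives 8>4]
(A,S): not NE [P1→D gives 9>5; P2→Q gives 8>1]
(B,P): not NE [P2→R gives 7>3]
(B,Q): not NE [P2→R gives 7>5]
(B,R): not NE [P1→D gives 8>3]
(B,S): not NE [P1→D gives 9>2; P2→R gives 7>2]
(C,P): not NE [P1→B gives 9>3; P2→S gives 6>1]
(C,Q): not NE [P1→B gives 3>0; P2→S gives 6>5]
(C,R): not NE [P1→D gives 8>6]
(C,S): not NE [P1→D gives 9>2]
(D,P): not NE [P1→B gives 9>6; P2→Q gives 8>6]
(D,Q): not NE [P1→B gives 3>0]
(D,R): not NE [P2→Q gives 8>7]
(D,S): not NE [P2→Q gives 8>6]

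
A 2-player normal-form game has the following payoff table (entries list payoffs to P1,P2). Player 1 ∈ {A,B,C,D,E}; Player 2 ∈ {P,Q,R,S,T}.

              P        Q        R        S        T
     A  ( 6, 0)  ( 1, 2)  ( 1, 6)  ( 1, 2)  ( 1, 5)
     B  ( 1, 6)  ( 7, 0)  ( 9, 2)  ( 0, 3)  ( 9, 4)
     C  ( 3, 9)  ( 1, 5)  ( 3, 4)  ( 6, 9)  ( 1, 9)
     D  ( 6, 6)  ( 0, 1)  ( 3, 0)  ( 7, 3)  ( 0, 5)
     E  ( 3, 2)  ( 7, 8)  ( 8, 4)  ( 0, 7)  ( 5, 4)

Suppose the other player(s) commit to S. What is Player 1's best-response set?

u_1(A vs S) = 1
u_1(B vs S) = 0
u_1(C vs S) = 6
u_1(D vs S) = 7
u_1(E vs S) = 0
max payoff 7 at {D}

BR_1 = {D}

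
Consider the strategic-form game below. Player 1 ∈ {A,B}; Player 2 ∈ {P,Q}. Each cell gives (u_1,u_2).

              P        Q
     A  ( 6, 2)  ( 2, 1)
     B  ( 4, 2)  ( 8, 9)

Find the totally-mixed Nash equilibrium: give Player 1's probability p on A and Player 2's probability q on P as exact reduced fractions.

P1 indiff ⇒ q·6+(1-q)·2 = q·4+(1-q)·8 ⇒ q(2) = (1-q)(6) ⇒ q = 3/4
P2 indiff ⇒ p·2+(1-p)·2 = p·1+(1-p)·9 ⇒ p(1) = (1-p)(7) ⇒ p = 7/8

p=7/8, q=3/4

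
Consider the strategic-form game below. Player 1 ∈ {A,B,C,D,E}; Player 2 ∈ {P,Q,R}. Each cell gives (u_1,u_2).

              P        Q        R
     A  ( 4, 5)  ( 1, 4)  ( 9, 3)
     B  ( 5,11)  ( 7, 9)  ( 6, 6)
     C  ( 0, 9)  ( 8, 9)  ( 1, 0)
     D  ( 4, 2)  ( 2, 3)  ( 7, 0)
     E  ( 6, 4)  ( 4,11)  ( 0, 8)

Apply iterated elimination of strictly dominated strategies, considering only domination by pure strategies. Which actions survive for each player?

Survivors P1:{B,C,E} P2:{P,Q}

P2 drop R (Q beats it: A:4>3 B:9>6 C:9>0 D:3>0 E:11>8)
P1 drop A (B beats it: P:5>4 Q:7>1)
P1 drop D (B beats it: P:5>4 Q:7>2)
P1→{B,C,E} P2→{P,Q}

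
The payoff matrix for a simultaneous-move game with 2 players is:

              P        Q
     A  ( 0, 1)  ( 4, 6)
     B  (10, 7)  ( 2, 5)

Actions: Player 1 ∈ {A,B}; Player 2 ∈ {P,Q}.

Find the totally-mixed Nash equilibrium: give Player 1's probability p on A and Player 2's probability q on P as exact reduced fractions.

(p,q) = (2/7, 1/6)

P1 indiff ⇒ q·0+(1-q)·4 = q·10+(1-q)·2 ⇒ q(-10) = (1-q)(-2) ⇒ q = 1/6
P2 indiff ⇒ p·1+(1-p)·7 = p·6+(1-p)·5 ⇒ p(-5) = (1-p)(-2) ⇒ p = 2/7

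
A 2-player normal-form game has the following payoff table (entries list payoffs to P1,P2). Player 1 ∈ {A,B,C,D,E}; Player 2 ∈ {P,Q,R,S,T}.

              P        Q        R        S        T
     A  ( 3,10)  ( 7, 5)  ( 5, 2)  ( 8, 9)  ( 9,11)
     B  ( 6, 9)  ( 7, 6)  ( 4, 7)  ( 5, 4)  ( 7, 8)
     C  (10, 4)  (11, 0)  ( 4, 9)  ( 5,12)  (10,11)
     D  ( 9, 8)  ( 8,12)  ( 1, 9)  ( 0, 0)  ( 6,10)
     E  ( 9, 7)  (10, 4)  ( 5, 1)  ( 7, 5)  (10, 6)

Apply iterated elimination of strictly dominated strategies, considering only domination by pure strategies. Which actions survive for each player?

IESDS → P1:{A,C,E} P2:{P,S,T}

P1 drop B (E beats it: P:9>6 Q:10>7 R:5>4 S:7>5 T:10>7)
P1 drop D (C beats it: P:10>9 Q:11>8 R:4>1 S:5>0 T:10>6)
P2 drop Q (P beats it: A:10>5 C:4>0 E:7>4)
P2 drop R (S beats it: A:9>2 C:12>9 E:5>1)
P1→{A,C,E} P2→{P,S,T}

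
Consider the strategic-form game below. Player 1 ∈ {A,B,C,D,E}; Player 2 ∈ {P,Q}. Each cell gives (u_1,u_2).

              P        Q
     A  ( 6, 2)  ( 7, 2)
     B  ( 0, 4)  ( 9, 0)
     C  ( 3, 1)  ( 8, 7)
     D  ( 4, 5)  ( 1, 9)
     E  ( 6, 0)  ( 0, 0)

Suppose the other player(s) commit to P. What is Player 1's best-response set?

P1 best: {A,E}

u_1(A vs P) = 6
u_1(B vs P) = 0
u_1(C vs P) = 3
u_1(D vs P) = 4
u_1(E vs P) = 6
max payoff 6 at {A,E}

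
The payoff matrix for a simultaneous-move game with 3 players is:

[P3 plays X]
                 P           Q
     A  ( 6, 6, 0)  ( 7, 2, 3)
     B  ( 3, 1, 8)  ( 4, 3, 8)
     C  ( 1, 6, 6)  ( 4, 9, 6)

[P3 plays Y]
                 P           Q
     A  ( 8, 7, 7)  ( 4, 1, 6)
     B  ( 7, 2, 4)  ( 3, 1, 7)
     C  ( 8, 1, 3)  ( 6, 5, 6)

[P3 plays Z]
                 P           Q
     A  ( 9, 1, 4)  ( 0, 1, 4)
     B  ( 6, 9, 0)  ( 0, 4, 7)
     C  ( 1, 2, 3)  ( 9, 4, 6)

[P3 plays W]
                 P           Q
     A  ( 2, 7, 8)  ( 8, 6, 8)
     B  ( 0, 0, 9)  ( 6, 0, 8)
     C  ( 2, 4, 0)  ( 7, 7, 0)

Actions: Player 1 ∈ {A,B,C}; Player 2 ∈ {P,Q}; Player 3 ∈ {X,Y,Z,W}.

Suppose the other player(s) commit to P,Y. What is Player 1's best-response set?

BR_1 = {A,C}

u_1(A vs P,Y) = 8
u_1(B vs P,Y) = 7
u_1(C vs P,Y) = 8
max payoff 8 at {A,C}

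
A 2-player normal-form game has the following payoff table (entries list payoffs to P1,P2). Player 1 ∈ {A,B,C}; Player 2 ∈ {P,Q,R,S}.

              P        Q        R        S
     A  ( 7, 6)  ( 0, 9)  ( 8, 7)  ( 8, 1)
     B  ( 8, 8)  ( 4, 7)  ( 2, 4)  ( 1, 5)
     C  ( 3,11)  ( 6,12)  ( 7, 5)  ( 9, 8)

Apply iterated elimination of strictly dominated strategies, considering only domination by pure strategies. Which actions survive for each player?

P2 drop R (Q beats it: A:9>7 B:7>4 C:12>5)
P2 drop S (P beats it: A:6>1 B:8>5 C:11>8)
P1 drop A (B beats it: P:8>7 Q:4>0)
P1→{B,C} P2→{P,Q}

IESDS → P1:{B,C} P2:{P,Q}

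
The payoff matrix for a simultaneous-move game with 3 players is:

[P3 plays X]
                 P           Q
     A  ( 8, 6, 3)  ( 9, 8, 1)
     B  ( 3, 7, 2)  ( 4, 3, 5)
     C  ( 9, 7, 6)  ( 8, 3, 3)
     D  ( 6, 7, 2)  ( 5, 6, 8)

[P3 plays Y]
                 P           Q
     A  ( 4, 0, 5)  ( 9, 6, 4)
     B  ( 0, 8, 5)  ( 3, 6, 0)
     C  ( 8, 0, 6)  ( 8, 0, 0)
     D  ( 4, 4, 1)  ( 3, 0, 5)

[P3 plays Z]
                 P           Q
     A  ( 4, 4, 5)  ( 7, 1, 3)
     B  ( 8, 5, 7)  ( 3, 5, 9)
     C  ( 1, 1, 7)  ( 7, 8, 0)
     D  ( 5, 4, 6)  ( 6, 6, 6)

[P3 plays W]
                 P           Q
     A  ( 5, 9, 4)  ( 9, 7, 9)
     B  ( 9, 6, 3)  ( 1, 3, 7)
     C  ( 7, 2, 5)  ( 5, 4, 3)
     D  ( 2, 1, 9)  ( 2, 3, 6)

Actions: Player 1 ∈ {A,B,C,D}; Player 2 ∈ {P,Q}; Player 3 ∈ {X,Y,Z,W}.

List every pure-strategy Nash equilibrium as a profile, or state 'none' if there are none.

NE set: (B,P,Z)

(A,P,X): not NE [P1→C gives 9>8; P2→Q gives 8>6; P3→Z gives 5>3]
(A,P,Y): not NE [P1→C gives 8>4; P2→Q gives 6>0]
(A,P,Z): not NE [P1→B gives 8>4]
(A,P,W): not NE [P1→B gives 9>5; P3→Z gives 5>4]
(A,Q,X): not NE [P3→W gives 9>1]
(A,Q,Y): not NE [P3→W gives 9>4]
(A,Q,Z): not NE [P2→P gives 4>1; P3→W gives 9>3]
(A,Q,W): not NE [P2→P gives 9>7]
(B,P,X): not NE [P1→C gives 9>3; P3→Z gives 7>2]
(B,P,Y): not NE [P1→C gives 8>0; P3→Z gives 7>5]
(B,P,Z): NE
(B,P,W): not NE [P3→Z gives 7>3]
(B,Q,X): not NE [P1→A gives 9>4; P2→P gives 7>3; P3→Z gives 9>5]
(B,Q,Y): not NE [P1→A gives 9>3; P2→P gives 8>6; P3→Z gives 9>0]
(B,Q,Z): not NE [P1→C gives 7>3]
(B,Q,W): not NE [P1→A gives 9>1; P2→P gives 6>3; P3→Z gives 9>7]
(C,P,X): not NE [P3→Z gives 7>6]
(C,P,Y): not NE [P3→Z gives 7>6]
(C,P,Z): not NE [P1→B gives 8>1; P2→Q gives 8>1]
(C,P,W): not NE [P1→B gives 9>7; P2→Q gives 4>2; P3→Z gives 7>5]
(C,Q,X): not NE [P1→A gives 9>8; P2→P gives 7>3]
(C,Q,Y): not NE [P1→A gives 9>8; P3→W gives 3>0]
(C,Q,Z): not NE [P3→W gives 3>0]
(C,Q,W): not NE [P1→A gives 9>5]
(D,P,X): not NE [P1→C gives 9>6; P3→W gives 9>2]
(D,P,Y): not NE [P1→C gives 8>4; P3→W gives 9>1]
(D,P,Z): not NE [P1→B gives 8>5; P2→Q gives 6>4; P3→W gives 9>6]
(D,P,W): not NE [P1→B gives 9>2; P2→Q gives 3>1]
(D,Q,X): not NE [P1→A gives 9>5; P2→P gives 7>6]
(D,Q,Y): not NE [P1→A gives 9>3; P2→P gives 4>0; P3→X gives 8>5]
(D,Q,Z): not NE [P1→C gives 7>6; P3→X gives 8>6]
(D,Q,W): not NE [P1→A gives 9>2; P3→X gives 8>6]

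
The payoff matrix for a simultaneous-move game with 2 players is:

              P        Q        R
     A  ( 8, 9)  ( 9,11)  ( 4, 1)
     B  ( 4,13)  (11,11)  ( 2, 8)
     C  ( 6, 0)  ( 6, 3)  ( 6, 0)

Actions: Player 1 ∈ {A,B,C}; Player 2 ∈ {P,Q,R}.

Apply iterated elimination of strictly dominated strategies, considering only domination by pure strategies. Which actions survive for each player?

P2 drop R (Q beats it: A:11>1 B:11>8 C:3>0)
P1 drop C (A beats it: P:8>6 Q:9>6)
P1→{A,B} P2→{P,Q}

Remaining: P1:{A,B} P2:{P,Q}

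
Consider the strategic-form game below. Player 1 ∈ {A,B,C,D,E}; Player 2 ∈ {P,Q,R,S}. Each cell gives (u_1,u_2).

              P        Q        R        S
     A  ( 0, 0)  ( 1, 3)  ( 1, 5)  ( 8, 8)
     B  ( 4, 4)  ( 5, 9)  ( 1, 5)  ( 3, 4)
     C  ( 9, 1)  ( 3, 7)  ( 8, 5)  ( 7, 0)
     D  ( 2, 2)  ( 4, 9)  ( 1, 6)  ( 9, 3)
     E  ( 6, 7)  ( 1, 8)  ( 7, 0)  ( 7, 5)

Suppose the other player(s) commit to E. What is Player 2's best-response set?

argmax u_2 = {Q}

u_2(P vs E) = 7
u_2(Q vs E) = 8
u_2(R vs E) = 0
u_2(S vs E) = 5
max payoff 8 at {Q}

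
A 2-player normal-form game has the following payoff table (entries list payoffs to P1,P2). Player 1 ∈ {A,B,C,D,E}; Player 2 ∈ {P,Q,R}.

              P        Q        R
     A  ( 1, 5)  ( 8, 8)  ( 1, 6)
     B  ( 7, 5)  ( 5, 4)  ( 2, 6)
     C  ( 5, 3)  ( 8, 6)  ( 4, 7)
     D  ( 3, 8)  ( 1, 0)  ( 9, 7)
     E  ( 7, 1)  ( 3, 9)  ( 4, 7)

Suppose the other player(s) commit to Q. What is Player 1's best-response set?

u_1(A vs Q) = 8
u_1(B vs Q) = 5
u_1(C vs Q) = 8
u_1(D vs Q) = 1
u_1(E vs Q) = 3
max payoff 8 at {A,C}

argmax u_1 = {A,C}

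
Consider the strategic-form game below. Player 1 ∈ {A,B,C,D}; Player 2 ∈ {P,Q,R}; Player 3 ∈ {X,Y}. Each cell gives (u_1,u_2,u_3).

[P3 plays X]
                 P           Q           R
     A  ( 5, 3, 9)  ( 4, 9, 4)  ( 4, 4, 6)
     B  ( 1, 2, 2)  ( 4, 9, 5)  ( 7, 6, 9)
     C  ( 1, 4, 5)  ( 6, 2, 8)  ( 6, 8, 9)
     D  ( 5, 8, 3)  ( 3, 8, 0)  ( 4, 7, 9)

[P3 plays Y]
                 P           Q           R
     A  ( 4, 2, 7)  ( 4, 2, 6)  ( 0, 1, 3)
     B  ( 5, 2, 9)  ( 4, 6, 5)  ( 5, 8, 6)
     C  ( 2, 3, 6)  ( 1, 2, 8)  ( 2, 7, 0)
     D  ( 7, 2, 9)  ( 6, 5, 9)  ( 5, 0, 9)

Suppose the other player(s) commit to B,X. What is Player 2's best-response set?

BR_2 = {Q}

u_2(P vs B,X) = 2
u_2(Q vs B,X) = 9
u_2(R vs B,X) = 6
max payoff 9 at {Q}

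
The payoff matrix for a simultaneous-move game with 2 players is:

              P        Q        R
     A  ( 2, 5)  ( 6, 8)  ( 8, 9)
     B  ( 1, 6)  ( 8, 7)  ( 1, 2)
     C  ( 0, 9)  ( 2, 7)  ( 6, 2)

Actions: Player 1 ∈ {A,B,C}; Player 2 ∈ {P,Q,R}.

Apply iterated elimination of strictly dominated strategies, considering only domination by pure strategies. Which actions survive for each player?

IESDS → P1:{A,B} P2:{Q,R}

P1 drop C (A beats it: P:2>0 Q:6>2 R:8>6)
P2 drop P (Q beats it: A:8>5 B:7>6)
P1→{A,B} P2→{Q,R}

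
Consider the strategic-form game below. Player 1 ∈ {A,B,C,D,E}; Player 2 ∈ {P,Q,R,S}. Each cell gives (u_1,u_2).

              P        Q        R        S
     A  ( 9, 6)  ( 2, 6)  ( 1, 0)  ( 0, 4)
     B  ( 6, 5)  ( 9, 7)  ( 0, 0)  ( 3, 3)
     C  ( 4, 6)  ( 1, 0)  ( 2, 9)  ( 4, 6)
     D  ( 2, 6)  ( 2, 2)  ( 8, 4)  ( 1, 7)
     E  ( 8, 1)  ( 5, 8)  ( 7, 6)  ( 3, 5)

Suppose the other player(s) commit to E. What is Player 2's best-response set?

argmax u_2 = {Q}

u_2(P vs E) = 1
u_2(Q vs E) = 8
u_2(R vs E) = 6
u_2(S vs E) = 5
max payoff 8 at {Q}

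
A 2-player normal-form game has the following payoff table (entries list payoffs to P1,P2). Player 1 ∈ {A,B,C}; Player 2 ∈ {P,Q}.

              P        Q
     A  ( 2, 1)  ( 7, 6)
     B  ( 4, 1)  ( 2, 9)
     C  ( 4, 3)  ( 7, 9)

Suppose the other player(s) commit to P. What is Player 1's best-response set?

BR_1 = {B,C}

u_1(A vs P) = 2
u_1(B vs P) = 4
u_1(C vs P) = 4
max payoff 4 at {B,C}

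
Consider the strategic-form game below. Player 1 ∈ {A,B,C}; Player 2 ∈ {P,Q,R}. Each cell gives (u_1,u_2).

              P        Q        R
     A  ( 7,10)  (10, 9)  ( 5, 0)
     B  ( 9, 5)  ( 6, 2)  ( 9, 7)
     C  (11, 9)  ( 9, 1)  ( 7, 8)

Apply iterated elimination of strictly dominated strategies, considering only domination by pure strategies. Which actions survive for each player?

IESDS → P1:{B,C} P2:{P,R}

P2 drop Q (P beats it: A:10>9 B:5>2 C:9>1)
P1 drop A (B beats it: P:9>7 R:9>5)
P1→{B,C} P2→{P,R}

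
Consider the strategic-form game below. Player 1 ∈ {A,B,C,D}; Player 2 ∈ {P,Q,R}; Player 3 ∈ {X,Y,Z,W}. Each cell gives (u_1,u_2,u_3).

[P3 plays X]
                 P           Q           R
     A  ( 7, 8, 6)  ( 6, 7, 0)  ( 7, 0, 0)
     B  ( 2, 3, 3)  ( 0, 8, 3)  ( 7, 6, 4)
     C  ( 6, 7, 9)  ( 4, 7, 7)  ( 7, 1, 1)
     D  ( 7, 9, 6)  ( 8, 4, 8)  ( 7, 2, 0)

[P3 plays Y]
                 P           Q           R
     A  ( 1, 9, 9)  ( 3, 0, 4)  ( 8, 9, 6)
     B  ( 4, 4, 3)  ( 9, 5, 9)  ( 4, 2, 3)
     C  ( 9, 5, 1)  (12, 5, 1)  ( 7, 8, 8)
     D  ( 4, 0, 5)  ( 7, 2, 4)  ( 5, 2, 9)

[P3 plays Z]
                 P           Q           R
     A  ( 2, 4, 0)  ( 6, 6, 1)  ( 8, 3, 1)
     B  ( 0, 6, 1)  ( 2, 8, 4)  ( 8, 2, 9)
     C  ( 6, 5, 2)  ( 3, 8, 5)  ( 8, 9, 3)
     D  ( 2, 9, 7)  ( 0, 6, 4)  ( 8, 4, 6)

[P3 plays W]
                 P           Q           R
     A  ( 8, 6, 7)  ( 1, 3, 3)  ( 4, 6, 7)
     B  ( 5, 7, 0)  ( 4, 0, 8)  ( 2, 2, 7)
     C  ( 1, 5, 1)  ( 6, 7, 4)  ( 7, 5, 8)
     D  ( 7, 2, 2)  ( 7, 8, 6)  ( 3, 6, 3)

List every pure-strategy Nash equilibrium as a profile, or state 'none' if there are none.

(A,P,X): not NE [P3→Y gives 9>6]
(A,P,Y): not NE [P1→C gives 9>1]
(A,P,Z): not NE [P1→C gives 6>2; P2→Q gives 6>4; P3→Y gives 9>0]
(A,P,W): not NE [P3→Y gives 9>7]
(A,Q,X): not NE [P1→D gives 8>6; P2→P gives 8>7; P3→Y gives 4>0]
(A,Q,Y): not NE [P1→C gives 12>3; P2→R gives 9>0]
(A,Q,Z): not NE [P3→Y gives 4>1]
(A,Q,W): not NE [P1→D gives 7>1; P2→R gives 6>3; P3→Y gives 4>3]
(A,R,X): not NE [P2→P gives 8>0; P3→W gives 7>0]
(A,R,Y): not NE [P3→W gives 7>6]
(A,R,Z): not NE [P2→Q gives 6>3; P3→W gives 7>1]
(A,R,W): not NE [P1→C gives 7>4]
(B,P,X): not NE [P1→D gives 7>2; P2→Q gives 8>3]
(B,P,Y): not NE [P1→C gives 9>4; P2→Q gives 5>4]
(B,P,Z): not NE [P1→C gives 6>0; P2→Q gives 8>6; P3→Y gives 3>1]
(B,P,W): not NE [P1→A gives 8>5; P3→Y gives 3>0]
(B,Q,X): not NE [P1→D gives 8>0; P3→Y gives 9>3]
(B,Q,Y): not NE [P1→C gives 12>9]
(B,Q,Z): not NE [P1→A gives 6>2; P3→Y gives 9>4]
(B,Q,W): not NE [P1→D gives 7>4; P2→P gives 7>0; P3→Y gives 9>8]
(B,R,X): not NE [P2→Q gives 8>6; P3→Z gives 9>4]
(B,R,Y): not NE [P1→A gives 8>4; P2→Q gives 5>2; P3→Z gives 9>3]
(B,R,Z): not NE [P2→Q gives 8>2]
(B,R,W): not NE [P1→C gives 7>2; P2→P gives 7>2; P3→Z gives 9>7]
(C,P,X): not NE [P1→D gives 7>6]
(C,P,Y): not NE [P2→R gives 8>5; P3→X gives 9>1]
(C,P,Z): not NE [P2→R gives 9>5; P3→X gives 9>2]
(C,P,W): not NE [P1→A gives 8>1; P2→Q gives 7>5; P3→X gives 9>1]
(C,Q,X): not NE [P1→D gives 8>4]
(C,Q,Y): not NE [P2→R gives 8>5; P3→X gives 7>1]
(C,Q,Z): not NE [P1→A gives 6>3; P2→R gives 9>8; P3→X gives 7>5]
(C,Q,W): not NE [P1→D gives 7>6; P3→X gives 7>4]
(C,R,X): not NE [P2→Q gives 7>1; P3→W gives 8>1]
(C,R,Y): not NE [P1→A gives 8>7]
(C,R,Z): not NE [P3→W gives 8>3]
(C,R,W): not NE [P2→Q gives 7>5]
(D,P,X): not NE [P3→Z gives 7>6]
(D,P,Y): not NE [P1→C gives 9>4; P2→R gives 2>0; P3→Z gives 7>5]
(D,P,Z): not NE [P1→C gives 6>2]
(D,P,W): not NE [P1→A gives 8>7; P2→Q gives 8>2; P3→Z gives 7>2]
(D,Q,X): not NE [P2→P gives 9>4]
(D,Q,Y): not NE [P1→C gives 12>7; P3→X gives 8>4]
(D,Q,Z): not NE [P1→A gives 6>0; P2→P gives 9>6; P3→X gives 8>4]
(D,Q,W): not NE [P3→X gives 8>6]
(D,R,X): not NE [P2→P gives 9>2; P3→Y gives 9>0]
(D,R,Y): not NE [P1→A gives 8>5]
(D,R,Z): not NE [P2→P gives 9>4; P3→Y gives 9>6]
(D,R,W): not NE [P1→C gives 7>3; P2→Q gives 8>6; P3→Y gives 9>3]

No pure NE.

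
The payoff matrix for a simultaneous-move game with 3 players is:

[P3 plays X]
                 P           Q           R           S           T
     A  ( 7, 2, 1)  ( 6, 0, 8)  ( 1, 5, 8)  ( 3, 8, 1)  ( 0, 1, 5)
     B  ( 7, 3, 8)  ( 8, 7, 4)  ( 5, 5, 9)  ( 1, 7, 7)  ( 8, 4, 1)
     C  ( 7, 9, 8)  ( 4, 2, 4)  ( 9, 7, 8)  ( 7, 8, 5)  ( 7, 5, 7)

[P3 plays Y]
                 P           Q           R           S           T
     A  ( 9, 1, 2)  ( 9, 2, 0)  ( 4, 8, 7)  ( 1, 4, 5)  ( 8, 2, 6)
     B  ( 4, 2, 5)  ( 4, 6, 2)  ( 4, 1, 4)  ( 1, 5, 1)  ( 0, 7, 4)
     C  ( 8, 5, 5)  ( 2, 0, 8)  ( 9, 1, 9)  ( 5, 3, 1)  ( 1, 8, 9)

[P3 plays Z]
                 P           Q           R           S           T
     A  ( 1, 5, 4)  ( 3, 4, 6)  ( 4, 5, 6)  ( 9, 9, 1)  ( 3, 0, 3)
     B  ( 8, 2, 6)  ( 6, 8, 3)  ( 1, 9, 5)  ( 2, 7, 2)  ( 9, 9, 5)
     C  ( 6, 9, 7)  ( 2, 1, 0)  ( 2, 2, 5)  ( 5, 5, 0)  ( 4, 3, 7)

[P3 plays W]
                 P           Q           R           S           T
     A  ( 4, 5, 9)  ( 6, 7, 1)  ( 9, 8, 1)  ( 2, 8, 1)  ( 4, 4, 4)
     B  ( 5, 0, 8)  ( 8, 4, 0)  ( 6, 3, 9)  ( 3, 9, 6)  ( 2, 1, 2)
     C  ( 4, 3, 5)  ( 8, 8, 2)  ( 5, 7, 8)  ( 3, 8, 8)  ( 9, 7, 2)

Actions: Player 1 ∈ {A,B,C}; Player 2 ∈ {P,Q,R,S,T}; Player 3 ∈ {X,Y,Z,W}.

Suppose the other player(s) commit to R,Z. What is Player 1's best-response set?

BR_1 = {A}

u_1(A vs R,Z) = 4
u_1(B vs R,Z) = 1
u_1(C vs R,Z) = 2
max payoff 4 at {A}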